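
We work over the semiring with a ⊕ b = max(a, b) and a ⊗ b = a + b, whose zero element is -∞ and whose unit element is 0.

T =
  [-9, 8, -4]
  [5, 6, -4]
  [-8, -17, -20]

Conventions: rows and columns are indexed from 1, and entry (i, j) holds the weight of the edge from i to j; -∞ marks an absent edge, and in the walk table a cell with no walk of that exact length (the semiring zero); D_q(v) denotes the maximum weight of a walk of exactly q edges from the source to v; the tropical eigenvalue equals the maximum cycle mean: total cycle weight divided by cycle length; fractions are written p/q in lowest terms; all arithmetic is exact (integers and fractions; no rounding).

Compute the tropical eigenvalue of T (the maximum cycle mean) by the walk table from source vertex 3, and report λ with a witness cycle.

q=0: [-∞, -∞, 0]
q=1: [-8, -17, -20]
q=2: [-12, 0, -12]
q=3: [5, 6, -4]
Optimal cycle mean attained by: cycle 1->2->1, total 8 + 5, length 2.
Answer: λ = 13/2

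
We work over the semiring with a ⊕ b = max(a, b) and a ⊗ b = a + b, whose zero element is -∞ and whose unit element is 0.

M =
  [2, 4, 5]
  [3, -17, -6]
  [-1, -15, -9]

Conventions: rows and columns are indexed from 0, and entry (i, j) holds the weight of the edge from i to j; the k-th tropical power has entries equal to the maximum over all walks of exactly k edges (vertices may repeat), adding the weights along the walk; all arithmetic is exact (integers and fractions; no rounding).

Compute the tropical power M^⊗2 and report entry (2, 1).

M^⊗2:
  [7, 6, 7]
  [5, 7, 8]
  [1, 3, 4]
Key observation: the optimum is the walk 2->0->1, with weight (-1) + 4 = 3.
Optimal value attained by: walk 2->0->1.
Answer: (M^⊗2)[2][1] = 3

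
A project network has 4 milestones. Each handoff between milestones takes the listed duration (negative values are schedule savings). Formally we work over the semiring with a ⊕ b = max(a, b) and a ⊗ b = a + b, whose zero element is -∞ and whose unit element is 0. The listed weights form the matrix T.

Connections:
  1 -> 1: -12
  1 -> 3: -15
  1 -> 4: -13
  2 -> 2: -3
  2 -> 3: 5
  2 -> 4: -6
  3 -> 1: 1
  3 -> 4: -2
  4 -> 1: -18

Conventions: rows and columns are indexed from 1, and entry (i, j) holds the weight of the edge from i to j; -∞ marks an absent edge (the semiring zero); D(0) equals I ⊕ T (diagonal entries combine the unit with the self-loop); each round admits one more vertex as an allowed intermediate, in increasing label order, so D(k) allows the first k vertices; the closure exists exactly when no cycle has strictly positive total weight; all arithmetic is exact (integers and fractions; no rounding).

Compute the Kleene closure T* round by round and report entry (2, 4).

D(0):
  [0, -∞, -15, -13]
  [-∞, 0, 5, -6]
  [1, -∞, 0, -2]
  [-18, -∞, -∞, 0]
D(1):
  [0, -∞, -15, -13]
  [-∞, 0, 5, -6]
  [1, -∞, 0, -2]
  [-18, -∞, -33, 0]
D(2):
  [0, -∞, -15, -13]
  [-∞, 0, 5, -6]
  [1, -∞, 0, -2]
  [-18, -∞, -33, 0]
D(3):
  [0, -∞, -15, -13]
  [6, 0, 5, 3]
  [1, -∞, 0, -2]
  [-18, -∞, -33, 0]
D(4):
  [0, -∞, -15, -13]
  [6, 0, 5, 3]
  [1, -∞, 0, -2]
  [-18, -∞, -33, 0]
Answer: T*[2][4] = 3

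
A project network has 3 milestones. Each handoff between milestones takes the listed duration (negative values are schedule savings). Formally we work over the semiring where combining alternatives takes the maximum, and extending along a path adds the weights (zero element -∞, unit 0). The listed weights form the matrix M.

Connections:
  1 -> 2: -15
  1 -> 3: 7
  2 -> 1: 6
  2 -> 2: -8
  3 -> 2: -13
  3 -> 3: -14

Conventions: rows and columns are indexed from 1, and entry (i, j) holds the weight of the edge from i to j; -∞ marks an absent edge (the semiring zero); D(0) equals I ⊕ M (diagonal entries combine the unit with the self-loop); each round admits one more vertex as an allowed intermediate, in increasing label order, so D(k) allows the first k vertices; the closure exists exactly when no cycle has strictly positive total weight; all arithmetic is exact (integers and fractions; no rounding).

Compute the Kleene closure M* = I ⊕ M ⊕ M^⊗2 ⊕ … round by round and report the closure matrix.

D(0):
  [0, -15, 7]
  [6, 0, -∞]
  [-∞, -13, 0]
D(1):
  [0, -15, 7]
  [6, 0, 13]
  [-∞, -13, 0]
D(2):
  [0, -15, 7]
  [6, 0, 13]
  [-7, -13, 0]
D(3):
  [0, -6, 7]
  [6, 0, 13]
  [-7, -13, 0]
Answer: M* = [[0, -6, 7], [6, 0, 13], [-7, -13, 0]]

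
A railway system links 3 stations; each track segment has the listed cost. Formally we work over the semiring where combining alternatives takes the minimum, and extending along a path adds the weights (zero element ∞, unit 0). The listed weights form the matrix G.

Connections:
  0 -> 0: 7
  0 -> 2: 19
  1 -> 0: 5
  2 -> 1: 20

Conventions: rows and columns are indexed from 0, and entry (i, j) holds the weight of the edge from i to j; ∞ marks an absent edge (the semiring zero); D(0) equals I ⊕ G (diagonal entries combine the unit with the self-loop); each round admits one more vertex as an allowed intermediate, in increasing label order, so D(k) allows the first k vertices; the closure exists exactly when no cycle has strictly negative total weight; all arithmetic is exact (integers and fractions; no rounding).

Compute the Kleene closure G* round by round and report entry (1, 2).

D(0):
  [0, ∞, 19]
  [5, 0, ∞]
  [∞, 20, 0]
D(1):
  [0, ∞, 19]
  [5, 0, 24]
  [∞, 20, 0]
D(2):
  [0, ∞, 19]
  [5, 0, 24]
  [25, 20, 0]
D(3):
  [0, 39, 19]
  [5, 0, 24]
  [25, 20, 0]
Answer: G*[1][2] = 24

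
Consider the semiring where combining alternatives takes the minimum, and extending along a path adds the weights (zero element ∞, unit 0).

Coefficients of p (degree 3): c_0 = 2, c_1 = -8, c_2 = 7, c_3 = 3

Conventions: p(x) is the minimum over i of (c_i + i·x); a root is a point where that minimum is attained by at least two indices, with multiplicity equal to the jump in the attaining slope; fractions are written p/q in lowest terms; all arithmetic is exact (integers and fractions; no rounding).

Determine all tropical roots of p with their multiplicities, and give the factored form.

hull edge (i=0, c=2) to (i=1, c=-8): slope -10, span 1
hull edge (i=1, c=-8) to (i=3, c=3): slope 11/2, span 2
Factored form: p(x) = 3 ⊗ (x ⊕ (-11/2)) ⊗ (x ⊕ (-11/2)) ⊗ (x ⊕ 10)
Answer: roots = -11/2 (mult 2), 10 (mult 1)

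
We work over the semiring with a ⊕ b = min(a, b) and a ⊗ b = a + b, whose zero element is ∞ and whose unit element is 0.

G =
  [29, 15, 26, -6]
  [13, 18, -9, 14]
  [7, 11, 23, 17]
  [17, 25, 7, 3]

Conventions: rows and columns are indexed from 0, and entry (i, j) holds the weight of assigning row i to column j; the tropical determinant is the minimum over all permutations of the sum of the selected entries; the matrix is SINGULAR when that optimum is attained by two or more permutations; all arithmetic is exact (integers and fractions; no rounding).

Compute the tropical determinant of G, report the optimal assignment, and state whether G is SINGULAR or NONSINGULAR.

σ = (0, 1, 2, 3): 29 + 18 + 23 + 3 = 73
σ = (0, 1, 3, 2): 29 + 18 + 17 + 7 = 71
σ = (0, 2, 1, 3): 29 + (-9) + 11 + 3 = 34
σ = (0, 2, 3, 1): 29 + (-9) + 17 + 25 = 62
σ = (0, 3, 1, 2): 29 + 14 + 11 + 7 = 61
σ = (0, 3, 2, 1): 29 + 14 + 23 + 25 = 91
σ = (1, 0, 2, 3): 15 + 13 + 23 + 3 = 54
σ = (1, 0, 3, 2): 15 + 13 + 17 + 7 = 52
σ = (1, 2, 0, 3): 15 + (-9) + 7 + 3 = 16
σ = (1, 2, 3, 0): 15 + (-9) + 17 + 17 = 40
σ = (1, 3, 0, 2): 15 + 14 + 7 + 7 = 43
σ = (1, 3, 2, 0): 15 + 14 + 23 + 17 = 69
σ = (2, 0, 1, 3): 26 + 13 + 11 + 3 = 53
σ = (2, 0, 3, 1): 26 + 13 + 17 + 25 = 81
σ = (2, 1, 0, 3): 26 + 18 + 7 + 3 = 54
σ = (2, 1, 3, 0): 26 + 18 + 17 + 17 = 78
σ = (2, 3, 0, 1): 26 + 14 + 7 + 25 = 72
σ = (2, 3, 1, 0): 26 + 14 + 11 + 17 = 68
σ = (3, 0, 1, 2): (-6) + 13 + 11 + 7 = 25
σ = (3, 0, 2, 1): (-6) + 13 + 23 + 25 = 55
σ = (3, 1, 0, 2): (-6) + 18 + 7 + 7 = 26
σ = (3, 1, 2, 0): (-6) + 18 + 23 + 17 = 52
σ = (3, 2, 0, 1): (-6) + (-9) + 7 + 25 = 17
σ = (3, 2, 1, 0): (-6) + (-9) + 11 + 17 = 13
Optimal value attained by: σ = (3, 2, 1, 0).
Answer: det⊕(G) = 13; verdict: NONSINGULAR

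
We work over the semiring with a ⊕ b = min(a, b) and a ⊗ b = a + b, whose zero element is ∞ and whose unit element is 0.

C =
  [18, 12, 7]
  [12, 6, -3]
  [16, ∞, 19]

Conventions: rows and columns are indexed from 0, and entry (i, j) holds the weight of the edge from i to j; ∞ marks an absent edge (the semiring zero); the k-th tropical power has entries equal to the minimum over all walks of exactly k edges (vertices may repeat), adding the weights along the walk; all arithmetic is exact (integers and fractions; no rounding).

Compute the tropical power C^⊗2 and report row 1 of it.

C^⊗2:
  [23, 18, 9]
  [13, 12, 3]
  [34, 28, 23]
Answer: row 1 of C^⊗2 = [13, 12, 3]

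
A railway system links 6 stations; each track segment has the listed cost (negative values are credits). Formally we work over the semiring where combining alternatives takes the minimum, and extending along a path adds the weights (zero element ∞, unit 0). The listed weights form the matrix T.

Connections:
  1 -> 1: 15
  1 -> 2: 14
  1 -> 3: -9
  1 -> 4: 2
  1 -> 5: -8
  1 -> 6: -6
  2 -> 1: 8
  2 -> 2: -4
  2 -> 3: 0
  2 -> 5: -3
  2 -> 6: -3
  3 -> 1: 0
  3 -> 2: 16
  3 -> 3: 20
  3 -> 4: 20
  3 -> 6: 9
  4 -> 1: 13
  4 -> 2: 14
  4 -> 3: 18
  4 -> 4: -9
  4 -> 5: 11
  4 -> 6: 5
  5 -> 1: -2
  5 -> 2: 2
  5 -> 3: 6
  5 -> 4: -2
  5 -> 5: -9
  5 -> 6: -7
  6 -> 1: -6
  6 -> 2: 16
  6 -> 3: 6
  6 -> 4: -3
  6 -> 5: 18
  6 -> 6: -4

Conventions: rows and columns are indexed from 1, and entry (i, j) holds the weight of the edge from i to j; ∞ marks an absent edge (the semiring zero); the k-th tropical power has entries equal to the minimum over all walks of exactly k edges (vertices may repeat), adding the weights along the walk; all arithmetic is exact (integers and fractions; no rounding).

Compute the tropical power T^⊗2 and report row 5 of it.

T^⊗2:
  [-12, -6, -2, -10, -17, -15]
  [-9, -8, -4, -6, -12, -10]
  [3, 12, -9, 2, -8, -6]
  [-1, 5, 4, -18, 2, -4]
  [-13, -7, -11, -11, -18, -16]
  [-10, 8, -15, -12, -14, -12]
Answer: row 5 of T^⊗2 = [-13, -7, -11, -11, -18, -16]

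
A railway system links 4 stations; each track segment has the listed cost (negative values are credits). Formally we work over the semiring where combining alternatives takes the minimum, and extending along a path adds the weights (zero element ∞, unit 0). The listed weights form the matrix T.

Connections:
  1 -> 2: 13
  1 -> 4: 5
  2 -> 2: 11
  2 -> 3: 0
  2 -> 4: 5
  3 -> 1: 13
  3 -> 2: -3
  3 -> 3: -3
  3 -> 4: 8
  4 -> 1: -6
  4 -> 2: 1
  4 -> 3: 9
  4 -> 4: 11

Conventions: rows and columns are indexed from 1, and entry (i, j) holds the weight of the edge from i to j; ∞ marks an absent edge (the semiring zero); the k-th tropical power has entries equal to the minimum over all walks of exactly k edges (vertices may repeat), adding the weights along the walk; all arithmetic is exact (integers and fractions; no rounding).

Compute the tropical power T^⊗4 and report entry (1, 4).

T^⊗2:
  [-1, 6, 13, 16]
  [-1, -3, -3, 8]
  [2, -6, -6, 2]
  [5, 6, 1, -1]
T^⊗3:
  [10, 10, 6, 4]
  [2, -6, -6, 2]
  [-4, -9, -9, -1]
  [-7, -2, -2, 9]
T^⊗4:
  [-2, 3, 3, 14]
  [-4, -9, -9, -1]
  [-7, -12, -12, -4]
  [3, -5, -5, -2]
Key observation: the optimum is the walk 1->4->2->3->4, with weight 5 + 1 + 0 + 8 = 14.
Optimal value attained by: walk 1->4->2->3->4.
Answer: (T^⊗4)[1][4] = 14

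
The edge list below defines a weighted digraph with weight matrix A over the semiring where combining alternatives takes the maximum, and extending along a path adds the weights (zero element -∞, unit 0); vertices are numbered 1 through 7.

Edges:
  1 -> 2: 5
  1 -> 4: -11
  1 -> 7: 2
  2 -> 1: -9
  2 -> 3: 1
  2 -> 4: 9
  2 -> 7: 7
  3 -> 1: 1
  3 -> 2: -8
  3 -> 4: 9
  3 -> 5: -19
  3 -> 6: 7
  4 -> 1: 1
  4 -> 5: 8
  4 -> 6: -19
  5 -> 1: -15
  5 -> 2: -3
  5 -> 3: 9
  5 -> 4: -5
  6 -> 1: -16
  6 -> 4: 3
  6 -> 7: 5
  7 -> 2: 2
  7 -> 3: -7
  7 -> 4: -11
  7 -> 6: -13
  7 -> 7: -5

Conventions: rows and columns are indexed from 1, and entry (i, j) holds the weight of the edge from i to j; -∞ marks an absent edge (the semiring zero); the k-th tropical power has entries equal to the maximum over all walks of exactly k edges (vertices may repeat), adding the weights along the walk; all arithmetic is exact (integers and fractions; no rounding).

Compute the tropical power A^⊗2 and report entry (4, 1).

A^⊗2:
  [-4, 4, 6, 14, -3, -11, 12]
  [10, 9, 0, 10, 17, 8, 2]
  [10, 6, -7, 10, 17, -10, 12]
  [-7, 6, 17, 3, -∞, -∞, 3]
  [10, 1, -2, 18, 3, 16, 4]
  [4, 7, -2, -6, 11, -8, 0]
  [-6, -3, 3, 11, -3, 0, 9]
Key observation: the optimum is the walk 4->5->1, with weight 8 + (-15) = -7.
Optimal value attained by: walk 4->5->1.
Answer: (A^⊗2)[4][1] = -7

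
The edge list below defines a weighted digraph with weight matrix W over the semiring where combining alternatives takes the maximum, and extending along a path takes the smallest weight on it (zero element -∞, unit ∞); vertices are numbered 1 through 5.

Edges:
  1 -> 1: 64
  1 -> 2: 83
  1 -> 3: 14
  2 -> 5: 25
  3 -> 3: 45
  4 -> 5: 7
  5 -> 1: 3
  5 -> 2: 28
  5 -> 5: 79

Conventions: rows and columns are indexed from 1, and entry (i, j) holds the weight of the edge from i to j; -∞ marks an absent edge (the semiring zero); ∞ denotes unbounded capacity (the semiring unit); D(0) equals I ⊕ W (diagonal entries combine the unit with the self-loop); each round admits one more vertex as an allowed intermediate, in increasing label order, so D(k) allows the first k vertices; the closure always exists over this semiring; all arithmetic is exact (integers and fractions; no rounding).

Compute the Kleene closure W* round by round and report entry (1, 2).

D(0):
  [∞, 83, 14, -∞, -∞]
  [-∞, ∞, -∞, -∞, 25]
  [-∞, -∞, ∞, -∞, -∞]
  [-∞, -∞, -∞, ∞, 7]
  [3, 28, -∞, -∞, ∞]
D(1):
  [∞, 83, 14, -∞, -∞]
  [-∞, ∞, -∞, -∞, 25]
  [-∞, -∞, ∞, -∞, -∞]
  [-∞, -∞, -∞, ∞, 7]
  [3, 28, 3, -∞, ∞]
D(2):
  [∞, 83, 14, -∞, 25]
  [-∞, ∞, -∞, -∞, 25]
  [-∞, -∞, ∞, -∞, -∞]
  [-∞, -∞, -∞, ∞, 7]
  [3, 28, 3, -∞, ∞]
D(3):
  [∞, 83, 14, -∞, 25]
  [-∞, ∞, -∞, -∞, 25]
  [-∞, -∞, ∞, -∞, -∞]
  [-∞, -∞, -∞, ∞, 7]
  [3, 28, 3, -∞, ∞]
D(4):
  [∞, 83, 14, -∞, 25]
  [-∞, ∞, -∞, -∞, 25]
  [-∞, -∞, ∞, -∞, -∞]
  [-∞, -∞, -∞, ∞, 7]
  [3, 28, 3, -∞, ∞]
D(5):
  [∞, 83, 14, -∞, 25]
  [3, ∞, 3, -∞, 25]
  [-∞, -∞, ∞, -∞, -∞]
  [3, 7, 3, ∞, 7]
  [3, 28, 3, -∞, ∞]
Answer: W*[1][2] = 83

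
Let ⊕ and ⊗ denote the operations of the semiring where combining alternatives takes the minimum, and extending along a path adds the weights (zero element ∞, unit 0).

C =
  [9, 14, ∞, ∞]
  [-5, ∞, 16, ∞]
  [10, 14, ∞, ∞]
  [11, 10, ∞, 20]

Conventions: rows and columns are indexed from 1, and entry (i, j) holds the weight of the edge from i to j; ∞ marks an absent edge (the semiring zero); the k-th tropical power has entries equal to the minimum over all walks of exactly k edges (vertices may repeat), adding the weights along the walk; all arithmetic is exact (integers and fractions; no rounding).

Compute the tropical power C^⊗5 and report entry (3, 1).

C^⊗2:
  [9, 23, 30, ∞]
  [4, 9, ∞, ∞]
  [9, 24, 30, ∞]
  [5, 25, 26, 40]
C^⊗3:
  [18, 23, 39, ∞]
  [4, 18, 25, ∞]
  [18, 23, 40, ∞]
  [14, 19, 41, 60]
C^⊗4:
  [18, 32, 39, ∞]
  [13, 18, 34, ∞]
  [18, 32, 39, ∞]
  [14, 28, 35, 80]
C^⊗5:
  [27, 32, 48, ∞]
  [13, 27, 34, ∞]
  [27, 32, 48, ∞]
  [23, 28, 44, 100]
Key observation: the optimum is the walk 3->2->1->1->2->1, with weight 14 + (-5) + 9 + 14 + (-5) = 27.
Optimal value attained by: walk 3->2->1->1->2->1.
Answer: (C^⊗5)[3][1] = 27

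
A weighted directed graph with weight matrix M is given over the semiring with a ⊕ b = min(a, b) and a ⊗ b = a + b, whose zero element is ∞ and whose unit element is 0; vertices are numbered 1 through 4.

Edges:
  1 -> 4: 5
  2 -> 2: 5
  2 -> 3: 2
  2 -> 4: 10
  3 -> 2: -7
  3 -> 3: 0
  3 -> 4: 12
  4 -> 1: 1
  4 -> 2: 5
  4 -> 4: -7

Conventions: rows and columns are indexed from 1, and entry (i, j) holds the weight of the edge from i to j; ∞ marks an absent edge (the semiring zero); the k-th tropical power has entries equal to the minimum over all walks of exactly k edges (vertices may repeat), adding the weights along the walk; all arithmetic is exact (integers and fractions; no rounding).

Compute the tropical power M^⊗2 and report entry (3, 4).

M^⊗2:
  [6, 10, ∞, -2]
  [11, -5, 2, 3]
  [13, -7, -5, 3]
  [-6, -2, 7, -14]
Key observation: the optimum is the walk 3->2->4, with weight (-7) + 10 = 3.
Optimal value attained by: walk 3->2->4.
Answer: (M^⊗2)[3][4] = 3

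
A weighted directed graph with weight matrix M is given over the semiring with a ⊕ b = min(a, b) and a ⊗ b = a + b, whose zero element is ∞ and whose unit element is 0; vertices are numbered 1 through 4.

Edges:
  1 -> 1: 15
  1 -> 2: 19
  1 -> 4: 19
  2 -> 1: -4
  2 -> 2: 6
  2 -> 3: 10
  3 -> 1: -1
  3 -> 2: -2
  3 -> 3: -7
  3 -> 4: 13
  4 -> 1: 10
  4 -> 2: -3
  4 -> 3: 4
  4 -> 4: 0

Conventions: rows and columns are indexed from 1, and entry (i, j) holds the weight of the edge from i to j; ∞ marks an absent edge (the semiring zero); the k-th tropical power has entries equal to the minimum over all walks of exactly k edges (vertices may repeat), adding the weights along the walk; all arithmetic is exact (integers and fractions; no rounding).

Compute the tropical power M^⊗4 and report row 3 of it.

M^⊗2:
  [15, 16, 23, 19]
  [2, 8, 3, 15]
  [-8, -9, -14, 6]
  [-7, -3, -3, 0]
M^⊗3:
  [12, 16, 16, 19]
  [2, 1, -4, 15]
  [-15, -16, -21, -1]
  [-7, -5, -10, 0]
M^⊗4:
  [12, 14, 9, 19]
  [-5, -6, -11, 9]
  [-22, -23, -28, -8]
  [-11, -12, -17, 0]
Answer: row 3 of M^⊗4 = [-22, -23, -28, -8]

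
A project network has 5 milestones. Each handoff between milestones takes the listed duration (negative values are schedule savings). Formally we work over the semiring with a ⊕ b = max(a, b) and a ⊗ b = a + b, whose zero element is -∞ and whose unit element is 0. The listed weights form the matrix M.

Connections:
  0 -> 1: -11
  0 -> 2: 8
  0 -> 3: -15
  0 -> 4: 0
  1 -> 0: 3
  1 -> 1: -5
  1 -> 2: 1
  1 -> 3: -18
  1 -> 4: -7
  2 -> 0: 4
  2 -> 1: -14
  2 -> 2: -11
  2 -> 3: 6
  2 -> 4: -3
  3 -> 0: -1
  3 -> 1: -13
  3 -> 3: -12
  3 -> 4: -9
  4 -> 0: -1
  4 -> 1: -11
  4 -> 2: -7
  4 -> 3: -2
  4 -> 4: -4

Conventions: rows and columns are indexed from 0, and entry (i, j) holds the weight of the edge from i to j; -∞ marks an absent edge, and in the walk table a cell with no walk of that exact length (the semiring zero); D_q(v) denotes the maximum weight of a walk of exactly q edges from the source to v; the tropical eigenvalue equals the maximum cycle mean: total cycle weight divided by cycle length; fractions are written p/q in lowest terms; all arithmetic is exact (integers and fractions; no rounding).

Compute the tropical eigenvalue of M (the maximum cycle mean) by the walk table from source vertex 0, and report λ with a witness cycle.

q=0: [0, -∞, -∞, -∞, -∞]
q=1: [-∞, -11, 8, -15, 0]
q=2: [12, -6, -3, 14, 5]
q=3: [13, 1, 20, 3, 12]
q=4: [24, 6, 21, 26, 17]
q=5: [25, 13, 32, 27, 24]
Optimal cycle mean attained by: cycle 0->2->0, total 8 + 4, length 2.
Answer: λ = 6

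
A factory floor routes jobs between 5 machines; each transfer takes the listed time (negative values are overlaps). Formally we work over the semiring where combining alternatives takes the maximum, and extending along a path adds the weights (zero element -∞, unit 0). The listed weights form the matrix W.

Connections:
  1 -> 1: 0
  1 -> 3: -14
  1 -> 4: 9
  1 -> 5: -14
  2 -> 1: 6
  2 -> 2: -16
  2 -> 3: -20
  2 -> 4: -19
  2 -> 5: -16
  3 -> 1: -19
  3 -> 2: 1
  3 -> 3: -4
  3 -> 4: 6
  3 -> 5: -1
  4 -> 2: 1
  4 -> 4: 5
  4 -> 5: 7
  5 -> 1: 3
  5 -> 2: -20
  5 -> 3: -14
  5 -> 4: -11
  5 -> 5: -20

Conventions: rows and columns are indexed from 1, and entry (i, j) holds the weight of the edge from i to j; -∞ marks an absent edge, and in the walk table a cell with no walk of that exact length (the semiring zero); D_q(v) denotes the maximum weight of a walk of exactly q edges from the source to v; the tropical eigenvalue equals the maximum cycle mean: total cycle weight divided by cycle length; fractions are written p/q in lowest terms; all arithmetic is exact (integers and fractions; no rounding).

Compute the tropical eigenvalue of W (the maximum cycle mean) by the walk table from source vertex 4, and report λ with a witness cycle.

q=0: [-∞, -∞, -∞, 0, -∞]
q=1: [-∞, 1, -∞, 5, 7]
q=2: [10, 6, -7, 10, 12]
q=3: [15, 11, -2, 19, 17]
q=4: [20, 20, 3, 24, 26]
q=5: [29, 25, 12, 29, 31]
Optimal cycle mean attained by: cycle 1->4->5->1, total 9 + 7 + 3, length 3.
Answer: λ = 19/3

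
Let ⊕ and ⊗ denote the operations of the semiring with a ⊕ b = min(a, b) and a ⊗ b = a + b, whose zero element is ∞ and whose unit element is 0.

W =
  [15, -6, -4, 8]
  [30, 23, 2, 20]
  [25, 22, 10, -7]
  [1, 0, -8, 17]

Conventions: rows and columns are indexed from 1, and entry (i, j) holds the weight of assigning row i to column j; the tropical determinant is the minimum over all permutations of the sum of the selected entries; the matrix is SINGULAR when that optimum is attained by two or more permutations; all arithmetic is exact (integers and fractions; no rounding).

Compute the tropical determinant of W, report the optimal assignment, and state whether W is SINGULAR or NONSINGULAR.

σ = (1, 2, 3, 4): 15 + 23 + 10 + 17 = 65
σ = (1, 2, 4, 3): 15 + 23 + (-7) + (-8) = 23
σ = (1, 3, 2, 4): 15 + 2 + 22 + 17 = 56
σ = (1, 3, 4, 2): 15 + 2 + (-7) + 0 = 10
σ = (1, 4, 2, 3): 15 + 20 + 22 + (-8) = 49
σ = (1, 4, 3, 2): 15 + 20 + 10 + 0 = 45
σ = (2, 1, 3, 4): (-6) + 30 + 10 + 17 = 51
σ = (2, 1, 4, 3): (-6) + 30 + (-7) + (-8) = 9
σ = (2, 3, 1, 4): (-6) + 2 + 25 + 17 = 38
σ = (2, 3, 4, 1): (-6) + 2 + (-7) + 1 = -10
σ = (2, 4, 1, 3): (-6) + 20 + 25 + (-8) = 31
σ = (2, 4, 3, 1): (-6) + 20 + 10 + 1 = 25
σ = (3, 1, 2, 4): (-4) + 30 + 22 + 17 = 65
σ = (3, 1, 4, 2): (-4) + 30 + (-7) + 0 = 19
σ = (3, 2, 1, 4): (-4) + 23 + 25 + 17 = 61
σ = (3, 2, 4, 1): (-4) + 23 + (-7) + 1 = 13
σ = (3, 4, 1, 2): (-4) + 20 + 25 + 0 = 41
σ = (3, 4, 2, 1): (-4) + 20 + 22 + 1 = 39
σ = (4, 1, 2, 3): 8 + 30 + 22 + (-8) = 52
σ = (4, 1, 3, 2): 8 + 30 + 10 + 0 = 48
σ = (4, 2, 1, 3): 8 + 23 + 25 + (-8) = 48
σ = (4, 2, 3, 1): 8 + 23 + 10 + 1 = 42
σ = (4, 3, 1, 2): 8 + 2 + 25 + 0 = 35
σ = (4, 3, 2, 1): 8 + 2 + 22 + 1 = 33
Optimal value attained by: σ = (2, 3, 4, 1).
Answer: det⊕(W) = -10; verdict: NONSINGULAR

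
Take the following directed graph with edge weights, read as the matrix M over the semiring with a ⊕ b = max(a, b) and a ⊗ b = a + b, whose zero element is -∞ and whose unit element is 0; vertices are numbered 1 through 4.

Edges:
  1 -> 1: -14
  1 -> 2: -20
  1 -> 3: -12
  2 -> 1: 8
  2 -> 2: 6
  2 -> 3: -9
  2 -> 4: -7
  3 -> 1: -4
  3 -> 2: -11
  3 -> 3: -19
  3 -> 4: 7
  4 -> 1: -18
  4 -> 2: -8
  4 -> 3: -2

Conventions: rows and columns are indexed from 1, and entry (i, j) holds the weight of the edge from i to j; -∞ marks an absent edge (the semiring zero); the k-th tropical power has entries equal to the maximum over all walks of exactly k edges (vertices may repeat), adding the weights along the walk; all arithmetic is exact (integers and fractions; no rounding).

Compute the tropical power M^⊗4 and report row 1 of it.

M^⊗2:
  [-12, -14, -26, -5]
  [14, 12, -3, -1]
  [-3, -1, 5, -12]
  [0, -2, -17, 5]
M^⊗3:
  [-6, -8, -7, -19]
  [20, 18, 3, 5]
  [7, 5, -10, 12]
  [6, 4, 3, -9]
M^⊗4:
  [0, -2, -17, 0]
  [26, 24, 9, 11]
  [13, 11, 10, -2]
  [12, 10, -5, 10]
Answer: row 1 of M^⊗4 = [0, -2, -17, 0]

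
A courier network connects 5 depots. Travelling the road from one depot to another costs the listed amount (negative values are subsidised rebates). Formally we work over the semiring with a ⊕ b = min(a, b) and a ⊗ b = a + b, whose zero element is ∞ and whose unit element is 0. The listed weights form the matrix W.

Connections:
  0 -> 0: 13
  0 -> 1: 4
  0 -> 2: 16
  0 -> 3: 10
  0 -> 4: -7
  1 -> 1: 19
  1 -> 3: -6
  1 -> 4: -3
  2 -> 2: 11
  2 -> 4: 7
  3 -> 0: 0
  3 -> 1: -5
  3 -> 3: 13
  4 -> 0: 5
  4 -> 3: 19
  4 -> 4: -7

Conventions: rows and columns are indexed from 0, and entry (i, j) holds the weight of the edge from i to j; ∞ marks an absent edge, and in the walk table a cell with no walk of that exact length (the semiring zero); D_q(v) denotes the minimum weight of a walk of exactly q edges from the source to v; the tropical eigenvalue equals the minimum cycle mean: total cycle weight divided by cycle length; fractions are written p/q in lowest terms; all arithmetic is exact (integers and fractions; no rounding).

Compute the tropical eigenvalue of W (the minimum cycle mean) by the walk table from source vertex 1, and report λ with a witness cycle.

q=0: [∞, 0, ∞, ∞, ∞]
q=1: [∞, 19, ∞, -6, -3]
q=2: [-6, -11, ∞, 7, -10]
q=3: [-5, -2, 10, -17, -17]
q=4: [-17, -22, 11, -8, -24]
q=5: [-19, -13, -1, -28, -31]
Optimal cycle mean attained by: cycle 4->4, total (-7), length 1.
Answer: λ = -7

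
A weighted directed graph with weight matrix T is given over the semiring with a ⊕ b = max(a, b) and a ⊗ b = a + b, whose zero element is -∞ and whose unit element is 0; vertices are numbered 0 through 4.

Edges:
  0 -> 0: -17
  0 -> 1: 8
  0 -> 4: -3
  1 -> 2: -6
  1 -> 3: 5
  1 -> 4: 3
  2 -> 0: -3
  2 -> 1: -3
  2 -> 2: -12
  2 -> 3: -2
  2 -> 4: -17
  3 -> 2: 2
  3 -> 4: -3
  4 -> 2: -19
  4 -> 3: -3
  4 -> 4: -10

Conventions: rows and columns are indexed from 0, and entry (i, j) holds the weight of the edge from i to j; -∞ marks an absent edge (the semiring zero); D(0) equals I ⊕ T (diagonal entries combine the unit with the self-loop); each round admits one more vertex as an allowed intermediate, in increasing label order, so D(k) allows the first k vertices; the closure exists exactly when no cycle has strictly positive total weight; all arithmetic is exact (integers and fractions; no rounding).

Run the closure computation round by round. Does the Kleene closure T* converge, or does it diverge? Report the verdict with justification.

D(0):
  [0, 8, -∞, -∞, -3]
  [-∞, 0, -6, 5, 3]
  [-3, -3, 0, -2, -17]
  [-∞, -∞, 2, 0, -3]
  [-∞, -∞, -19, -3, 0]
D(1):
  [0, 8, -∞, -∞, -3]
  [-∞, 0, -6, 5, 3]
  [-3, 5, 0, -2, -6]
  [-∞, -∞, 2, 0, -3]
  [-∞, -∞, -19, -3, 0]
D(2):
  [0, 8, 2, 13, 11]
  [-∞, 0, -6, 5, 3]
  [-3, 5, 0, 10, 8]
  [-∞, -∞, 2, 0, -3]
  [-∞, -∞, -19, -3, 0]
Detection: at round 3, diagonal entry (3, 3) turns strictly positive.
Key observation: the cycle 3->2->0->1->3 has total weight 2 + (-3) + 8 + 5, which is strictly positive.
Answer: DIVERGES — positive cycle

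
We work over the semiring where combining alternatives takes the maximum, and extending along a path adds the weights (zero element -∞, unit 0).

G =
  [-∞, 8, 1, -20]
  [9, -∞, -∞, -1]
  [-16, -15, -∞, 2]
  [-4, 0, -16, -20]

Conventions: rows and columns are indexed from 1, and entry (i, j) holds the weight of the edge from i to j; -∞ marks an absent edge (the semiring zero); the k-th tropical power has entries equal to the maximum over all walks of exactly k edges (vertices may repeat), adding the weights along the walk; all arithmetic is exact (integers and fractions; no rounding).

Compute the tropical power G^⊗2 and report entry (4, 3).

G^⊗2:
  [17, -14, -36, 7]
  [-5, 17, 10, -11]
  [-2, 2, -14, -16]
  [9, 4, -3, -1]
Key observation: the optimum is the walk 4->1->3, with weight (-4) + 1 = -3.
Optimal value attained by: walk 4->1->3.
Answer: (G^⊗2)[4][3] = -3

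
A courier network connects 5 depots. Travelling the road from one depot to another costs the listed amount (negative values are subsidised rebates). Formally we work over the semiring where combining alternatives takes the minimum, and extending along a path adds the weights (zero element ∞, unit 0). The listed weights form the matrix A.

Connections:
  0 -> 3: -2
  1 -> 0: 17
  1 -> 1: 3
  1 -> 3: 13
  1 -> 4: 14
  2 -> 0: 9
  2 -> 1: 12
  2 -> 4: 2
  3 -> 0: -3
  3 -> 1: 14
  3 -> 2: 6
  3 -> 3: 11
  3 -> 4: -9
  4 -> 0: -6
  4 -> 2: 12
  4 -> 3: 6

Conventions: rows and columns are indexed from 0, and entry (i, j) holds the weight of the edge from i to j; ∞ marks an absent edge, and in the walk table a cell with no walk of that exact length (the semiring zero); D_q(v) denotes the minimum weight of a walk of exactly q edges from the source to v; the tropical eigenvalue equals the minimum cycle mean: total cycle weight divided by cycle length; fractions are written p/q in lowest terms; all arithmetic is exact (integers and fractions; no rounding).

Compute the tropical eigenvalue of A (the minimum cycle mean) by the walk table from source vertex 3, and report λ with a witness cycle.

q=0: [∞, ∞, ∞, 0, ∞]
q=1: [-3, 14, 6, 11, -9]
q=2: [-15, 17, 3, -5, 2]
q=3: [-8, 9, 1, -17, -14]
q=4: [-20, -3, -11, -10, -26]
q=5: [-32, 0, -14, -22, -19]
Optimal cycle mean attained by: cycle 0->3->4->0, total (-2) + (-9) + (-6), length 3.
Answer: λ = -17/3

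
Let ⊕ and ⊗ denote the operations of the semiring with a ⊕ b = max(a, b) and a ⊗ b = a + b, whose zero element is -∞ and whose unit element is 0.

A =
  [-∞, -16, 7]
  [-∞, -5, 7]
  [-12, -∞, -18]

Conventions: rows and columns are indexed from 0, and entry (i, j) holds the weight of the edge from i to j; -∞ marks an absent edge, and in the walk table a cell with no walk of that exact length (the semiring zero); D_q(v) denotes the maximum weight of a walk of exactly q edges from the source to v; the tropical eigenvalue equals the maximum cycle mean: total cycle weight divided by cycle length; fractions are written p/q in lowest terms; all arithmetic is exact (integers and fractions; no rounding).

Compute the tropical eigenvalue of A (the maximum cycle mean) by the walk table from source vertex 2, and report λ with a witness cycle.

q=0: [-∞, -∞, 0]
q=1: [-12, -∞, -18]
q=2: [-30, -28, -5]
q=3: [-17, -33, -21]
Optimal cycle mean attained by: cycle 0->2->0, total 7 + (-12), length 2.
Answer: λ = -5/2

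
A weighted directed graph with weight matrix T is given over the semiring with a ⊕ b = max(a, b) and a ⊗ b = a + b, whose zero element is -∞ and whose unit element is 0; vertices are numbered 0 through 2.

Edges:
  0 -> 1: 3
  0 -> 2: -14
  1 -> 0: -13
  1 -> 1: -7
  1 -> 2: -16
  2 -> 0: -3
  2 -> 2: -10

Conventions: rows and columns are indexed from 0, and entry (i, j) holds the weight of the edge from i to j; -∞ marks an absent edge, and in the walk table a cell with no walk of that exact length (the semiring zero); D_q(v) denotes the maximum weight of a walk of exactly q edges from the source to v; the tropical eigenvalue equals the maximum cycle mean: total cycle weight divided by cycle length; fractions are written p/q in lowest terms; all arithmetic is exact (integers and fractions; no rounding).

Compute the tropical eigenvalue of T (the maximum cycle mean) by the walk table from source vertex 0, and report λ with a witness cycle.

q=0: [0, -∞, -∞]
q=1: [-∞, 3, -14]
q=2: [-10, -4, -13]
q=3: [-16, -7, -20]
Optimal cycle mean attained by: cycle 0->1->0, total 3 + (-13), length 2.
Answer: λ = -5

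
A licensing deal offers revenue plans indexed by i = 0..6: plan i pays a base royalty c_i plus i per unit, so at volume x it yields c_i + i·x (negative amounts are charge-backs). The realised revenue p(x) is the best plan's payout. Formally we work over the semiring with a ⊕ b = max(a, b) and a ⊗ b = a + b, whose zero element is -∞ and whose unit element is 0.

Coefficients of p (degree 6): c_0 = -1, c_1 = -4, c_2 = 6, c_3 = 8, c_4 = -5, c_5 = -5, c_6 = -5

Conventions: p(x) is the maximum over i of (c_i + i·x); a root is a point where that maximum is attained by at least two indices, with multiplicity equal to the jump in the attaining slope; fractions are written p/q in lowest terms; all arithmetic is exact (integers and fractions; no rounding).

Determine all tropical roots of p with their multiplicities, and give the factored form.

hull edge (i=0, c=-1) to (i=2, c=6): slope 7/2, span 2
hull edge (i=2, c=6) to (i=3, c=8): slope 2, span 1
hull edge (i=3, c=8) to (i=6, c=-5): slope -13/3, span 3
Factored form: p(x) = -5 ⊗ (x ⊕ (-7/2)) ⊗ (x ⊕ (-7/2)) ⊗ (x ⊕ (-2)) ⊗ (x ⊕ 13/3) ⊗ (x ⊕ 13/3) ⊗ (x ⊕ 13/3)
Answer: roots = -7/2 (mult 2), -2 (mult 1), 13/3 (mult 3)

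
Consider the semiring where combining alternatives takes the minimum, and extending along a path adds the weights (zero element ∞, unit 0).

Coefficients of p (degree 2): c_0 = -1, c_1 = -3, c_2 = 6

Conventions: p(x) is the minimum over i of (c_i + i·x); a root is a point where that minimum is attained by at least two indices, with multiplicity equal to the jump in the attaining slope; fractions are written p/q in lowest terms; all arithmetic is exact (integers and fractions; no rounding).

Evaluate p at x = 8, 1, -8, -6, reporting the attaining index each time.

p(8) = min(-1+0·8=-1, -3+1·8=5, 6+2·8=22) = -1 (attained by i=0)
p(1) = min(-1+0·1=-1, -3+1·1=-2, 6+2·1=8) = -2 (attained by i=1)
p(-8) = min(-1+0·(-8)=-1, -3+1·(-8)=-11, 6+2·(-8)=-10) = -11 (attained by i=1)
p(-6) = min(-1+0·(-6)=-1, -3+1·(-6)=-9, 6+2·(-6)=-6) = -9 (attained by i=1)
Answer: p(8) = -1; p(1) = -2; p(-8) = -11; p(-6) = -9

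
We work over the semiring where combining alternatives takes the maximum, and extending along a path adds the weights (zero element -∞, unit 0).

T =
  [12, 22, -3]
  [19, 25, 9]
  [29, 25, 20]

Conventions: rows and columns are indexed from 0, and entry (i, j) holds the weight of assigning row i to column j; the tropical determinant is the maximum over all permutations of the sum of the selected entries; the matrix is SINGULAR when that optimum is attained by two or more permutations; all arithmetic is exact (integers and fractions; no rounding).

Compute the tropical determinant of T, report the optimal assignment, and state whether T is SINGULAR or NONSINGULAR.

σ = (0, 1, 2): 12 + 25 + 20 = 57
σ = (0, 2, 1): 12 + 9 + 25 = 46
σ = (1, 0, 2): 22 + 19 + 20 = 61
σ = (1, 2, 0): 22 + 9 + 29 = 60
σ = (2, 0, 1): (-3) + 19 + 25 = 41
σ = (2, 1, 0): (-3) + 25 + 29 = 51
Optimal value attained by: σ = (1, 0, 2).
Answer: det⊕(T) = 61; verdict: NONSINGULAR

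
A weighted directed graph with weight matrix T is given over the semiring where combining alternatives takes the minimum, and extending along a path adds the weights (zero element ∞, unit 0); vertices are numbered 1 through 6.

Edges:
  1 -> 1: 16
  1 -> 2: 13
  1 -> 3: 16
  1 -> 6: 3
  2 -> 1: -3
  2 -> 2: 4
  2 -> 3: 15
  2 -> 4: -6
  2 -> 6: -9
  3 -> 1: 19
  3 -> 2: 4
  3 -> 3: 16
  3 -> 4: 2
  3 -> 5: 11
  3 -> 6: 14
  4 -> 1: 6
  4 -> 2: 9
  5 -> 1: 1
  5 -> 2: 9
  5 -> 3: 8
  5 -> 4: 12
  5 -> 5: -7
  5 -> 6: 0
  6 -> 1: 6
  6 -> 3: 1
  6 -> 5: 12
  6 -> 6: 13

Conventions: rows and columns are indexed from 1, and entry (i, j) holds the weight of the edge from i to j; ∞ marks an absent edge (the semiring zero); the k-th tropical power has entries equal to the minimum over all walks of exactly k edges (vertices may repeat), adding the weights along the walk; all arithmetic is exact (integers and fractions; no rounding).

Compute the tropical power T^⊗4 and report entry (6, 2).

T^⊗2:
  [9, 17, 4, 7, 15, 4]
  [-3, 3, -8, -2, 3, -5]
  [1, 8, 15, -2, 4, -5]
  [6, 13, 22, 3, ∞, 0]
  [-6, 2, 1, 3, -14, -7]
  [13, 5, 14, 3, 5, 9]
T^⊗3:
  [10, 8, 5, 6, 8, 8]
  [0, -4, -4, -6, -4, -6]
  [1, 7, -4, 2, -3, -1]
  [6, 12, 1, 7, 12, 4]
  [-13, -5, -6, -4, -21, -14]
  [2, 9, 10, -1, -2, -4]
T^⊗4:
  [5, 9, 9, 2, 1, -1]
  [-7, 0, -5, -10, -11, -13]
  [-2, 0, 0, -2, -10, -3]
  [9, 5, 5, 3, 5, 3]
  [-20, -12, -13, -11, -28, -21]
  [-1, 7, -3, 3, -9, -2]
Key observation: the optimum is the walk 6->5->5->5->2, with weight 12 + (-7) + (-7) + 9 = 7.
Optimal value attained by: walk 6->5->5->5->2.
Answer: (T^⊗4)[6][2] = 7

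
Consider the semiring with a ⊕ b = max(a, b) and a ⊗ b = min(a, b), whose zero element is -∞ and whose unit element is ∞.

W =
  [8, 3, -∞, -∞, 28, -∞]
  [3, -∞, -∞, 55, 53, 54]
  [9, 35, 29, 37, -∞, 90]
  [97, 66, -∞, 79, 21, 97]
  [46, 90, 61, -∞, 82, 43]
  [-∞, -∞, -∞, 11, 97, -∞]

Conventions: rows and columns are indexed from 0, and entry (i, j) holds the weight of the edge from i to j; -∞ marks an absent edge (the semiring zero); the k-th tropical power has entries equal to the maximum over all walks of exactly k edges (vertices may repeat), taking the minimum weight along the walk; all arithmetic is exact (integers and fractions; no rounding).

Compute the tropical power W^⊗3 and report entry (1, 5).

W^⊗2:
  [28, 28, 28, 3, 28, 28]
  [55, 55, 53, 55, 54, 55]
  [37, 37, 29, 37, 90, 37]
  [79, 66, 21, 79, 97, 79]
  [46, 82, 61, 55, 82, 61]
  [46, 90, 61, 11, 82, 43]
W^⊗3:
  [28, 28, 28, 28, 28, 28]
  [55, 55, 54, 55, 55, 55]
  [46, 90, 61, 37, 82, 43]
  [79, 90, 61, 79, 82, 79]
  [55, 82, 61, 55, 82, 61]
  [46, 82, 61, 55, 82, 61]
Key observation: the optimum is the walk 1->3->3->5, with weight 55 min 79 min 97 = 55.
Optimal value attained by: walk 1->3->3->5.
Answer: (W^⊗3)[1][5] = 55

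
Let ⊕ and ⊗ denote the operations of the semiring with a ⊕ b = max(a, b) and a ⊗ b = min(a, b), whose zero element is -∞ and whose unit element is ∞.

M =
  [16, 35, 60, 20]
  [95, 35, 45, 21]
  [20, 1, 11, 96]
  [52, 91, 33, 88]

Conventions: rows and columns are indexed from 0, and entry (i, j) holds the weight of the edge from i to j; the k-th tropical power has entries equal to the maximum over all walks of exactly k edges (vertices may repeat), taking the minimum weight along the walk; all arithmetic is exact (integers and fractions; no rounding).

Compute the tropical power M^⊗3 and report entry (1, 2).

M^⊗2:
  [35, 35, 35, 60]
  [35, 35, 60, 45]
  [52, 91, 33, 88]
  [91, 88, 52, 88]
M^⊗3:
  [52, 60, 35, 60]
  [45, 45, 35, 60]
  [91, 88, 52, 88]
  [88, 88, 60, 88]
Key observation: the optimum is the walk 1->0->1->2, with weight 95 min 35 min 45 = 35.
Optimal value attained by: walk 1->0->1->2.
Answer: (M^⊗3)[1][2] = 35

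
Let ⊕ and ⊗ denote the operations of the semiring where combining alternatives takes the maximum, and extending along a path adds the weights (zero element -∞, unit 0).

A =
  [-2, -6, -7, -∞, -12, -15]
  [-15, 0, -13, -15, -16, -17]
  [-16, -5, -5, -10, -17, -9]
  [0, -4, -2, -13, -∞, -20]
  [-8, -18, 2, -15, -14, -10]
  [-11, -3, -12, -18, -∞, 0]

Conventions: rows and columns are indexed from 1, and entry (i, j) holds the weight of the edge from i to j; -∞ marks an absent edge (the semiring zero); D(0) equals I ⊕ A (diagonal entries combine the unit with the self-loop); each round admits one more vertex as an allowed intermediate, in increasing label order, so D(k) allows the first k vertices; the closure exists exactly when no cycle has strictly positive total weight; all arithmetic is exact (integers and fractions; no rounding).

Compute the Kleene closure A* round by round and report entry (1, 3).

D(0):
  [0, -6, -7, -∞, -12, -15]
  [-15, 0, -13, -15, -16, -17]
  [-16, -5, 0, -10, -17, -9]
  [0, -4, -2, 0, -∞, -20]
  [-8, -18, 2, -15, 0, -10]
  [-11, -3, -12, -18, -∞, 0]
D(1):
  [0, -6, -7, -∞, -12, -15]
  [-15, 0, -13, -15, -16, -17]
  [-16, -5, 0, -10, -17, -9]
  [0, -4, -2, 0, -12, -15]
  [-8, -14, 2, -15, 0, -10]
  [-11, -3, -12, -18, -23, 0]
D(2):
  [0, -6, -7, -21, -12, -15]
  [-15, 0, -13, -15, -16, -17]
  [-16, -5, 0, -10, -17, -9]
  [0, -4, -2, 0, -12, -15]
  [-8, -14, 2, -15, 0, -10]
  [-11, -3, -12, -18, -19, 0]
D(3):
  [0, -6, -7, -17, -12, -15]
  [-15, 0, -13, -15, -16, -17]
  [-16, -5, 0, -10, -17, -9]
  [0, -4, -2, 0, -12, -11]
  [-8, -3, 2, -8, 0, -7]
  [-11, -3, -12, -18, -19, 0]
D(4):
  [0, -6, -7, -17, -12, -15]
  [-15, 0, -13, -15, -16, -17]
  [-10, -5, 0, -10, -17, -9]
  [0, -4, -2, 0, -12, -11]
  [-8, -3, 2, -8, 0, -7]
  [-11, -3, -12, -18, -19, 0]
D(5):
  [0, -6, -7, -17, -12, -15]
  [-15, 0, -13, -15, -16, -17]
  [-10, -5, 0, -10, -17, -9]
  [0, -4, -2, 0, -12, -11]
  [-8, -3, 2, -8, 0, -7]
  [-11, -3, -12, -18, -19, 0]
D(6):
  [0, -6, -7, -17, -12, -15]
  [-15, 0, -13, -15, -16, -17]
  [-10, -5, 0, -10, -17, -9]
  [0, -4, -2, 0, -12, -11]
  [-8, -3, 2, -8, 0, -7]
  [-11, -3, -12, -18, -19, 0]
Answer: A*[1][3] = -7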